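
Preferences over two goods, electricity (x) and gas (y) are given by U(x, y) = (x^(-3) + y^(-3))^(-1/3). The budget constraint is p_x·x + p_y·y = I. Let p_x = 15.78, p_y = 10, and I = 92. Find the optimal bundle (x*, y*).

MRS = MU_x/MU_y = (y/x)^(4). Set equal to p_x/p_y.
Hence y/x = (p_x/p_y)^(1/(4)), i.e. raised to the 0.25 power.
With the ratio pinned down, the budget gives x* = I/(p_x + p_y·(y/x)) and y* = (y/x)·x*.
Numerically y/x = 1.120796, so x* = 92/(15.78 + 10·1.120796) = 3.4089 and y* = 1.120796·3.4089 = 3.8207.

x* = 3.4089, y* = 3.8207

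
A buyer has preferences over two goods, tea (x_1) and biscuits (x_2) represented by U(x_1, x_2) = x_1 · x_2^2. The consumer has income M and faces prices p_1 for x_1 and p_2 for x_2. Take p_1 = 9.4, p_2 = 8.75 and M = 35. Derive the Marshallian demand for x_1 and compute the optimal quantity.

x_1* = 1.2411

Demand: x_1*(p_1,p_2,M) = 1/3·M/p_1 and x_2* = 2/3·M/p_2.
At p_1=9.4, p_2=8.75, M=35: x_1* = 1/3·35/9.4 = 1.2411.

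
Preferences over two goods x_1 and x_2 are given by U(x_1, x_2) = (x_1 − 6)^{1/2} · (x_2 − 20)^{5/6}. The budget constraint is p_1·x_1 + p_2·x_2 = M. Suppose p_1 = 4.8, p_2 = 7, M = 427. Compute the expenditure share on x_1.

share on x_1 = 0.2942

Substituting into the budget: x_1* = 6 + 0.375·(M − 6·p_1 − 20·p_2)/p_1, and x_2* = 20 + 0.625·(…)/p_2.
Discretionary income = 427 − 6·4.8 − 20·7 = 258.2; x_1* = 6 + 0.375·258.2/4.8 = 26.1719; x_2* = 20 + 0.625·258.2/7 = 43.0536.
Expenditure on x_1: 4.8·26.1719 = 125.625; share = 0.2942.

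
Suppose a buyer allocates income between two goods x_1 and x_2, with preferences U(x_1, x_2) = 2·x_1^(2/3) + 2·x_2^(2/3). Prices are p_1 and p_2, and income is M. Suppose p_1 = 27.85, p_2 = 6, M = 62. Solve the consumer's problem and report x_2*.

x_2* = 9.875

Substitute x_2 = (x_2/x_1)·x_1 into the budget: x_1* = M/(p_1 + p_2·(x_2/x_1)).
Numerically x_2/x_1 = 100.005031, so x_1* = 62/(27.85 + 6·100.005031) = 0.0987 and x_2* = 100.005031·0.0987 = 9.875.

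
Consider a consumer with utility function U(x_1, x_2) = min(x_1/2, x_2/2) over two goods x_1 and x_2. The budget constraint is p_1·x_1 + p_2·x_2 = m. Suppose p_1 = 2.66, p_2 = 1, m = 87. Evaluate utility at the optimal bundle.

Here 2·2.66 + 2·1 = 7.32, giving x_1* = 23.7705 and x_2* = 23.7705.
Utility at the optimum: U(23.7705, 23.7705) = 11.8852.

V = 11.8852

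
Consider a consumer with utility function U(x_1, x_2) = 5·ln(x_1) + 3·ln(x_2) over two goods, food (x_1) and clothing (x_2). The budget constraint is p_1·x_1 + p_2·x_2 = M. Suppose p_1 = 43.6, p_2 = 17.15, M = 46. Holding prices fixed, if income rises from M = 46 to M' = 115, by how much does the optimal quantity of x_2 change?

The MRS is (5/3)·x_2/x_1. Set MRS = p_1/p_2.
So 5·p_2·x_2 = 3·p_1·x_1; combined with the budget, a share 0.625 of income goes to x_1.
Demand: x_1*(p_1,p_2,M) = 0.625·M/p_1 and x_2* = 0.375·M/p_2.
At p_1=43.6, p_2=17.15, M=46: x_2* = 0.375·46/17.15 = 1.0058.
At M' = 115: x_2* = 2.5146. Change: 2.5146 − 1.0058 = 1.5087.

Δx_2* = 1.5087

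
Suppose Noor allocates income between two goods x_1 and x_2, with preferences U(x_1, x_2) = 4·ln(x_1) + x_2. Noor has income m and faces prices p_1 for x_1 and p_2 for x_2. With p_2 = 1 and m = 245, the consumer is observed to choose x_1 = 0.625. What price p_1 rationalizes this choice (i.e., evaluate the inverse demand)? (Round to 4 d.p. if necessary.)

p_1 = 6.4

MU_x_1 = 4/x_1, MU_x_2 = 1. Tangency: 4/x_1 = p_1/p_2.
So x_1*(p_1,p_2) = 4·p_2/p_1, independent of income; and x_2* = (m − 4·p_2)/p_2.
Set x_1* = 0.625 in the demand function and solve for p_1: p_1 = 6.4.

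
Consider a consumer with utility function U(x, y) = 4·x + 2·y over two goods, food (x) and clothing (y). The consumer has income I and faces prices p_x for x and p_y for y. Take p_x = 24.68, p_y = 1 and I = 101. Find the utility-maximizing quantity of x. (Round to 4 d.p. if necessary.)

x* = 0

Perfect substitutes: compare marginal utility per dollar. 4/p_x vs 2/p_y → 0.1621 vs 2.
y gives more utility per dollar, so spend all income on y: y* = I/p_y, x* = 0.
Numerically: x* = 0, y* = 101.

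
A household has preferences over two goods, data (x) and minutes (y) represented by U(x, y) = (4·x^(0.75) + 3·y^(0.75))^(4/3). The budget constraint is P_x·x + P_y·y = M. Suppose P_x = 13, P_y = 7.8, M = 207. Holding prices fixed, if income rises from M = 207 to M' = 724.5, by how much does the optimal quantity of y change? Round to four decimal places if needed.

Δy* = 39.4292

MU_x ∝ 4·x^(-0.25), MU_y ∝ 3·y^(-0.25), so MRS = (4/3)·(y/x)^(0.25) = P_x/P_y.
Solve for the ratio: y/x = [(3/4)·P_x/P_y]^(4).
With the ratio pinned down, the budget gives x* = M/(P_x + P_y·(y/x)) and y* = (y/x)·x*.
Numerically y/x = 2.441406, so x* = 207/(13 + 7.8·2.441406) = 6.4601 and y* = 2.441406·6.4601 = 15.7717.
At M' = 724.5: y* = 55.2008. Change: 55.2008 − 15.7717 = 39.4292.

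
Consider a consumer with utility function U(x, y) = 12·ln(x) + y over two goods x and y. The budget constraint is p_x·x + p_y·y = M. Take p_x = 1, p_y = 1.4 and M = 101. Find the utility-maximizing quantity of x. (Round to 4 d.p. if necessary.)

x* = 16.8

MU_x = 12/x, MU_y = 1. Tangency: 12/x = p_x/p_y.
So x*(p_x,p_y) = 12·p_y/p_x, independent of income; and y* = (M − 12·p_y)/p_y.
At the given prices: x* = 12·1.4/1 = 16.8.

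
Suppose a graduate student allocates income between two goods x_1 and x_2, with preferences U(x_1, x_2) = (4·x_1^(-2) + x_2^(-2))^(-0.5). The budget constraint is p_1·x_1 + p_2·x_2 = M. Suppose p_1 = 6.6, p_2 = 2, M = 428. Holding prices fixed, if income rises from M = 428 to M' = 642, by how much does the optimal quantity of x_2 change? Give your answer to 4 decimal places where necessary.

Δx_2* = 23.6802

MRS = MU_x_1/MU_x_2 = 4·(x_2/x_1)^(3). Set equal to p_1/p_2.
Solve for the ratio: x_2/x_1 = [(1/4)·p_1/p_2]^(1/3).
Substitute x_2 = (x_2/x_1)·x_1 into the budget: x_1* = M/(p_1 + p_2·(x_2/x_1)).
Numerically x_2/x_1 = 0.937889, so x_1* = 428/(6.6 + 2·0.937889) = 50.4968 and x_2* = 0.937889·50.4968 = 47.3604.
At M' = 642: x_2* = 71.0406. Change: 71.0406 − 47.3604 = 23.6802.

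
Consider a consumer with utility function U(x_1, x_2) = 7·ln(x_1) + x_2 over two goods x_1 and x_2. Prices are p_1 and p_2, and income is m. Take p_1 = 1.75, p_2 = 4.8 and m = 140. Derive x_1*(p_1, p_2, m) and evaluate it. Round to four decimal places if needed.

x_1* = 19.2

Set MRS = p_1/p_2: (7/x_1)/1 = p_1/p_2.
So x_1*(p_1,p_2) = 7·p_2/p_1, independent of income; and x_2* = (m − 7·p_2)/p_2.
At the given prices: x_1* = 7·4.8/1.75 = 19.2.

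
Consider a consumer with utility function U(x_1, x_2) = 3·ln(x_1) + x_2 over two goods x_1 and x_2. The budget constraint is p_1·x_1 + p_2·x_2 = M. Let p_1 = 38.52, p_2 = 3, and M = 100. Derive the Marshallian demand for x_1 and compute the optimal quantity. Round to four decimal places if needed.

x_1* = 0.2336

Set MRS = p_1/p_2: (3/x_1)/1 = p_1/p_2.
So x_1*(p_1,p_2) = 3·p_2/p_1, independent of income; and x_2* = (M − 3·p_2)/p_2.
At the given prices: x_1* = 3·3/38.52 = 0.2336.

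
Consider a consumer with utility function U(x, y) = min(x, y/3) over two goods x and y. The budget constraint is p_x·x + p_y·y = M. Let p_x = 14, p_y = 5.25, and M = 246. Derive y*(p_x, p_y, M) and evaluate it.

Here 14 + 3·5.25 = 29.75, giving y* = 24.8067.

y* = 24.8067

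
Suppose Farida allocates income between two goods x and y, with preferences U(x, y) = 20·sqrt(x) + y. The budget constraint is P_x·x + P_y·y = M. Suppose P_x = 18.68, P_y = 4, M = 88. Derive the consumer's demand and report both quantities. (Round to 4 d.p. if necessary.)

x* = 4.5853, y* = 0.5867

Set MRS = P_x/P_y: 10·x^(−1/2) = P_x/P_y.
Solve: √x = 10·P_y/P_x, so x*(P_x,P_y) = (10·P_y/P_x)², and y* = (M − P_x·x*)/P_y.
Plugging in: x* = (10·4/18.68)² = 4.5853, y* = 0.5867.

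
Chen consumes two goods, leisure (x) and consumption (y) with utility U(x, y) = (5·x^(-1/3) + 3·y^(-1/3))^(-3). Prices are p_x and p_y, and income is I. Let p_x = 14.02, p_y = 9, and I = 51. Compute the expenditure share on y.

MU_x ∝ 5·x^(-4/3), MU_y ∝ 3·y^(-4/3), so MRS = (5/3)·(y/x)^(4/3) = p_x/p_y.
Solve for the ratio: y/x = [(3/5)·p_x/p_y]^(0.75).
With the ratio pinned down, the budget gives x* = I/(p_x + p_y·(y/x)) and y* = (y/x)·x*.
Numerically y/x = 0.950589, so x* = 51/(14.02 + 9·0.950589) = 2.2591 and y* = 0.950589·2.2591 = 2.1475.
Expenditure on y: 9·2.1475 = 19.3273; share = 0.379.

share on y = 0.379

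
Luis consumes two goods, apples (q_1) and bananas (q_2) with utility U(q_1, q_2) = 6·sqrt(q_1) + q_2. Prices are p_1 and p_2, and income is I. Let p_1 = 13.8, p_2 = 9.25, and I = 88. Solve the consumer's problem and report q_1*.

q_1* = 4.0436

Set MRS = p_1/p_2: 3·q_1^(−1/2) = p_1/p_2.
Thus q_1* = (3·p_2/p_1)² — independent of I — with the rest of income spent on q_2.
Plugging in: q_1* = (3·9.25/13.8)² = 4.0436.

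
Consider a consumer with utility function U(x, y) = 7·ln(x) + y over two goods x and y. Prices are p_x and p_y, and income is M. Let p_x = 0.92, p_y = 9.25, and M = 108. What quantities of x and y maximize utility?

x* = 70.3804, y* = 4.6757

MU_x = 7/x, MU_y = 1. Tangency: 7/x = p_x/p_y.
So x*(p_x,p_y) = 7·p_y/p_x, independent of income; and y* = (M − 7·p_y)/p_y.
At the given prices: x* = 7·9.25/0.92 = 70.3804, and y* = 4.6757.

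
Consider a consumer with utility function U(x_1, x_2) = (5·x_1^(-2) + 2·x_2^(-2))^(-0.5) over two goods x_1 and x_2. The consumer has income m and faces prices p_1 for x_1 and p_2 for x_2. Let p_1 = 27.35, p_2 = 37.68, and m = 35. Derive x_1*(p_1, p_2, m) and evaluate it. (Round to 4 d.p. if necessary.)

MU_x_1 ∝ 5·x_1^(-3), MU_x_2 ∝ 2·x_2^(-3), so MRS = (5/2)·(x_2/x_1)^(3) = p_1/p_2.
Solve for the ratio: x_2/x_1 = [(2/5)·p_1/p_2]^(1/3).
Substitute x_2 = (x_2/x_1)·x_1 into the budget: x_1* = m/(p_1 + p_2·(x_2/x_1)).
Numerically x_2/x_1 = 0.662169, so x_1* = 35/(27.35 + 37.68·0.662169) = 0.6692.

x_1* = 0.6692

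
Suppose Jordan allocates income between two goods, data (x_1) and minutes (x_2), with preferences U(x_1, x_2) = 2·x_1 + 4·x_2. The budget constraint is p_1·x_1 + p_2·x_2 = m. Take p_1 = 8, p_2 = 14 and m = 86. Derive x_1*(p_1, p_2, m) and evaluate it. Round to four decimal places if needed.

Linear utility — the consumer picks whichever good has higher MU/price: 2/8 = 0.25 vs 4/14 = 0.2857.
x_2 gives more utility per dollar, so spend all income on x_2: x_2* = m/p_2, x_1* = 0.
Numerically: x_1* = 0, x_2* = 6.1429.

x_1* = 0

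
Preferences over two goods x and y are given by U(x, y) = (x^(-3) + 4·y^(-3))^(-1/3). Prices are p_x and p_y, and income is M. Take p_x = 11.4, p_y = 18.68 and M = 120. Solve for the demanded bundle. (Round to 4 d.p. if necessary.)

x* = 3.4533, y* = 4.3165

MU_x ∝ x^(-4), MU_y ∝ 4·y^(-4), so MRS = (1/4)·(y/x)^(4) = p_x/p_y.
Solve for the ratio: y/x = [4·p_x/p_y]^(0.25).
Substitute y = (y/x)·x into the budget: x* = M/(p_x + p_y·(y/x)).
Numerically y/x = 1.249963, so x* = 120/(11.4 + 18.68·1.249963) = 3.4533 and y* = 1.249963·3.4533 = 4.3165.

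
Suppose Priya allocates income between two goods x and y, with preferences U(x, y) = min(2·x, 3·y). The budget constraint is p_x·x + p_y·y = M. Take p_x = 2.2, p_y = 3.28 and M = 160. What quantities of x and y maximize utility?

x* = 36.4742, y* = 24.3161

With perfect complements, no substitution: consume in ratio x:y = 3:2.
Budget: p_x·x + p_y·(2/3)·x = M, so (3·p_x + 2·p_y)·x = 3·M.
Demand: x*(p_x,p_y,M) = 3·M/(3·p_x + 2·p_y), y* = 2·M/(3·p_x + 2·p_y).
Here 3·2.2 + 2·3.28 = 13.16, giving x* = 36.4742 and y* = 24.3161.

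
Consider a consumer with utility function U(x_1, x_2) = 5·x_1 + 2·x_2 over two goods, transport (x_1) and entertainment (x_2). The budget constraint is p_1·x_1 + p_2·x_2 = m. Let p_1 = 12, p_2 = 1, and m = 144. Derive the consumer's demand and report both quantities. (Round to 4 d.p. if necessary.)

Linear utility — the consumer picks whichever good has higher MU/price: 5/12 = 0.4167 vs 2/1 = 2.
x_2 gives more utility per dollar, so spend all income on x_2: x_2* = m/p_2, x_1* = 0.
Numerically: x_1* = 0, x_2* = 144.

x_1* = 0, x_2* = 144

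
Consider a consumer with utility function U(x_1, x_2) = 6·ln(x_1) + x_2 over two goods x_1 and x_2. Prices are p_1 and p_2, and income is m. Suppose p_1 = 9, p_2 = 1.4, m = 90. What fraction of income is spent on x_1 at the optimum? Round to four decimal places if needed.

Set MRS = p_1/p_2: (6/x_1)/1 = p_1/p_2.
So x_1*(p_1,p_2) = 6·p_2/p_1, independent of income; and x_2* = (m − 6·p_2)/p_2.
At the given prices: x_1* = 6·1.4/9 = 0.9333, and x_2* = 58.2857.
Expenditure on x_1: 9·0.9333 = 8.4; share = 0.0933.

share on x_1 = 0.0933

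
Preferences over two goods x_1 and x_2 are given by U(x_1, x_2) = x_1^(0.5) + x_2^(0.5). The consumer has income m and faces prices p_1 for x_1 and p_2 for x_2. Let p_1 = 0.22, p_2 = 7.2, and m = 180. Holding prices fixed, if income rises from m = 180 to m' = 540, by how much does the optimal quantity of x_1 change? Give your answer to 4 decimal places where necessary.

Δx_1* = 1587.8461

Substitute x_2 = (x_2/x_1)·x_1 into the budget: x_1* = m/(p_1 + p_2·(x_2/x_1)).
Numerically x_2/x_1 = 0.000934, so x_1* = 180/(0.22 + 7.2·0.000934) = 793.9231.
At m' = 540: x_1* = 2381.7692. Change: 2381.7692 − 793.9231 = 1587.8461.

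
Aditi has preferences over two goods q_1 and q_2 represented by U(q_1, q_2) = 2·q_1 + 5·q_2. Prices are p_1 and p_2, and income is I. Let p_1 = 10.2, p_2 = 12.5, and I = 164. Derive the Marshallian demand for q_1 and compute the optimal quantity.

q_1* = 0

Linear utility — the consumer picks whichever good has higher MU/price: 2/10.2 = 0.1961 vs 5/12.5 = 0.4.
q_2 gives more utility per dollar, so spend all income on q_2: q_2* = I/p_2, q_1* = 0.
Numerically: q_1* = 0, q_2* = 13.12.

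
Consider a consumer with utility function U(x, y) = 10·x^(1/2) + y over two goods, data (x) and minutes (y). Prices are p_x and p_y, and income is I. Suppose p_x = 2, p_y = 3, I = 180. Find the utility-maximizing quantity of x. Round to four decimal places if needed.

Utility is quasi-linear in y; the FOC for x is 5/√x = p_x/p_y.
Thus x* = (5·p_y/p_x)² — independent of I — with the rest of income spent on y.
Plugging in: x* = (5·3/2)² = 56.25.

x* = 56.25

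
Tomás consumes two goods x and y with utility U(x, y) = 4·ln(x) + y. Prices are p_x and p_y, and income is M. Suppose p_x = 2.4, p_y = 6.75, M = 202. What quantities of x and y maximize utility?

x* = 11.25, y* = 25.9259

Set MRS = p_x/p_y: (4/x)/1 = p_x/p_y.
So x*(p_x,p_y) = 4·p_y/p_x, independent of income; and y* = (M − 4·p_y)/p_y.
At the given prices: x* = 4·6.75/2.4 = 11.25, and y* = 25.9259.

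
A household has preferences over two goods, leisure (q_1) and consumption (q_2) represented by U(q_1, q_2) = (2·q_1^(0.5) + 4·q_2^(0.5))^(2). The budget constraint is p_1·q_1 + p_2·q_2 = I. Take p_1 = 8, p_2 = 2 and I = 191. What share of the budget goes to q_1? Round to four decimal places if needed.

share on q_1 = 0.0588

MRS = MU_q_1/MU_q_2 = (1/2)·(q_2/q_1)^(0.5). Set equal to p_1/p_2.
Solve for the ratio: q_2/q_1 = [2·p_1/p_2]^(2).
With the ratio pinned down, the budget gives q_1* = I/(p_1 + p_2·(q_2/q_1)) and q_2* = (q_2/q_1)·q_1*.
Numerically q_2/q_1 = 64, so q_1* = 191/(8 + 2·64) = 1.4044 and q_2* = 64·1.4044 = 89.8824.
Expenditure on q_1: 8·1.4044 = 11.2353; share = 0.0588.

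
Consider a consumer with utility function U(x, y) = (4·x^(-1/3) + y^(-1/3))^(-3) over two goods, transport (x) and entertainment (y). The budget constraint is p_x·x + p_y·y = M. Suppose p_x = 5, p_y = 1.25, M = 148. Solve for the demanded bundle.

From the CES first-order condition, 4·(y/x)^(4/3) = p_x/p_y.
Solve for the ratio: y/x = [(1/4)·p_x/p_y]^(0.75).
With the ratio pinned down, the budget gives x* = M/(p_x + p_y·(y/x)) and y* = (y/x)·x*.
Numerically y/x = 1, so x* = 148/(5 + 1.25·1) = 23.68 and y* = 1·23.68 = 23.68.

x* = 23.68, y* = 23.68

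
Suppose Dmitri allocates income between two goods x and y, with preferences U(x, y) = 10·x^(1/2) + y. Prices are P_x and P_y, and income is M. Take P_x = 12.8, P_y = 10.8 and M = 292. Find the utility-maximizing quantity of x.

Solve: √x = 5·P_y/P_x, so x*(P_x,P_y) = (5·P_y/P_x)², and y* = (M − P_x·x*)/P_y.
Plugging in: x* = (5·10.8/12.8)² = 17.7979.

x* = 17.7979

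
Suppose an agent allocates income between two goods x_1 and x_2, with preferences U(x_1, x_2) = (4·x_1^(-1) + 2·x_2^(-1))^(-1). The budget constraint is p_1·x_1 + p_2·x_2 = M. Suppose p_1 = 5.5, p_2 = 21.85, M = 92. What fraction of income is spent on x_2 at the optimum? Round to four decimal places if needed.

Numerically x_2/x_1 = 0.354765, so x_1* = 92/(5.5 + 21.85·0.354765) = 6.9426 and x_2* = 0.354765·6.9426 = 2.463.
Expenditure on x_2: 21.85·2.463 = 53.816; share = 0.585.

share on x_2 = 0.585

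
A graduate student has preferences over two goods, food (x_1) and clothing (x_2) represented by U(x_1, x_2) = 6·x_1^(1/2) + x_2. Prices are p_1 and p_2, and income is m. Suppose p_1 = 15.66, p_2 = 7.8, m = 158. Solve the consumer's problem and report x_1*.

x_1* = 2.2328

Set MRS = p_1/p_2: 3·x_1^(−1/2) = p_1/p_2.
Solve: √x_1 = 3·p_2/p_1, so x_1*(p_1,p_2) = (3·p_2/p_1)², and x_2* = (m − p_1·x_1*)/p_2.
Plugging in: x_1* = (3·7.8/15.66)² = 2.2328.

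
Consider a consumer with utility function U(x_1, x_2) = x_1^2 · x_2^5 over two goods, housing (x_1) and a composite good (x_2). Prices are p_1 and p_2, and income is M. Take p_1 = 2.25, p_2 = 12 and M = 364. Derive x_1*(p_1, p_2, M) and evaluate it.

x_1* = 46.2222

The MRS is (2/5)·x_2/x_1. Set MRS = p_1/p_2.
So 2·p_2·x_2 = 5·p_1·x_1; combined with the budget, a share 2/7 of income goes to x_1.
Demand: x_1*(p_1,p_2,M) = 2/7·M/p_1 and x_2* = 5/7·M/p_2.
At p_1=2.25, p_2=12, M=364: x_1* = 2/7·364/2.25 = 46.2222.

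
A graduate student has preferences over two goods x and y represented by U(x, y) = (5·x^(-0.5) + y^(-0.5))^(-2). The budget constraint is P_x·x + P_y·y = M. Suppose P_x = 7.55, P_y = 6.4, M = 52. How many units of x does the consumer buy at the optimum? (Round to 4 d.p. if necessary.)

Numerically y/x = 0.381825, so x* = 52/(7.55 + 6.4·0.381825) = 5.2033.

x* = 5.2033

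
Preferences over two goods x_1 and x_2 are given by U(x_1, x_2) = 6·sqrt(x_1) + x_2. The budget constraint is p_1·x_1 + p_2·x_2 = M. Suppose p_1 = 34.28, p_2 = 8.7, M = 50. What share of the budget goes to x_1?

Set MRS = p_1/p_2: 3·x_1^(−1/2) = p_1/p_2.
Solve: √x_1 = 3·p_2/p_1, so x_1*(p_1,p_2) = (3·p_2/p_1)², and x_2* = (M − p_1·x_1*)/p_2.
Plugging in: x_1* = (3·8.7/34.28)² = 0.5797, x_2* = 3.463.
Expenditure on x_1: 34.28·0.5797 = 19.8719; share = 0.3974.

share on x_1 = 0.3974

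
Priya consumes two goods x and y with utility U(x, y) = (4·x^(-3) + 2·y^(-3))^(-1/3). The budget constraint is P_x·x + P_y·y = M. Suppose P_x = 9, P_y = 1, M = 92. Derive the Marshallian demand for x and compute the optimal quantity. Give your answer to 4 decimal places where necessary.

x* = 8.7984

From the CES first-order condition, 2·(y/x)^(4) = P_x/P_y.
Solve for the ratio: y/x = [(1/2)·P_x/P_y]^(0.25).
With the ratio pinned down, the budget gives x* = M/(P_x + P_y·(y/x)) and y* = (y/x)·x*.
Numerically y/x = 1.456475, so x* = 92/(9 + 1·1.456475) = 8.7984.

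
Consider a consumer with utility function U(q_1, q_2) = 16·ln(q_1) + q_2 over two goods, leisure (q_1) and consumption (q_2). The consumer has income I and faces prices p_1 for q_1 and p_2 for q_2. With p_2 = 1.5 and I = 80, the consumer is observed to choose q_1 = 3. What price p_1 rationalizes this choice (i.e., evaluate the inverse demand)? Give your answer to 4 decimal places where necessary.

p_1 = 8

Set MRS = p_1/p_2: (16/q_1)/1 = p_1/p_2.
So q_1*(p_1,p_2) = 16·p_2/p_1, independent of income; and q_2* = (I − 16·p_2)/p_2.
Set q_1* = 3 in the demand function and solve for p_1: p_1 = 8.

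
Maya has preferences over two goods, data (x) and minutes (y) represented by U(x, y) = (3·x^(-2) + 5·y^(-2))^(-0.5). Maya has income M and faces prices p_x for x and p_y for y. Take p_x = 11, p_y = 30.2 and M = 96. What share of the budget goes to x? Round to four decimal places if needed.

MRS = MU_x/MU_y = (3/5)·(y/x)^(3). Set equal to p_x/p_y.
Hence y/x = ((5/3)·p_x/p_y)^(1/(3)), i.e. raised to the 1/3 power.
Substitute y = (y/x)·x into the budget: x* = M/(p_x + p_y·(y/x)).
Numerically y/x = 0.84673, so x* = 96/(11 + 30.2·0.84673) = 2.625 and y* = 0.84673·2.625 = 2.2227.
Expenditure on x: 11·2.625 = 28.8751; share = 0.3008.

share on x = 0.3008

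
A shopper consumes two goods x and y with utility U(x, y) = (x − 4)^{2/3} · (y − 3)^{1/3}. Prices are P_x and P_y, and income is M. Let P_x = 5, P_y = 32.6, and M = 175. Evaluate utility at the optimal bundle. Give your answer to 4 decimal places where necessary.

Substituting into the budget: x* = 4 + 2/3·(M − 4·P_x − 3·P_y)/P_x, and y* = 3 + 1/3·(…)/P_y.
Discretionary income = 175 − 4·5 − 3·32.6 = 57.2; x* = 4 + 2/3·57.2/5 = 11.6267; y* = 3 + 1/3·57.2/32.6 = 3.5849.
Utility at the optimum: U(11.6267, 3.5849) = 3.2402.

V = 3.2402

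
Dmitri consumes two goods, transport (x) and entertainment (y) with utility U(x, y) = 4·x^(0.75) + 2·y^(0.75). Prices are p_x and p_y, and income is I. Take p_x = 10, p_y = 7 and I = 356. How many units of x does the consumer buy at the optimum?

MU_x ∝ 4·x^(-0.25), MU_y ∝ 2·y^(-0.25), so MRS = 2·(y/x)^(0.25) = p_x/p_y.
Solve for the ratio: y/x = [(1/2)·p_x/p_y]^(4).
Substitute y = (y/x)·x into the budget: x* = I/(p_x + p_y·(y/x)).
Numerically y/x = 0.260308, so x* = 356/(10 + 7·0.260308) = 30.1129.

x* = 30.1129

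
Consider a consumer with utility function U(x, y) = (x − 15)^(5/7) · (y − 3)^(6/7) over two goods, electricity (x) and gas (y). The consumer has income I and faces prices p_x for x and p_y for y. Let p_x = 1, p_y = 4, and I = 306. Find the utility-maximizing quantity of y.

y* = 41.0455

This is Cobb-Douglas in (x−15, y−3): tangency gives 5/7·p_y·(y−3) = 6/7·p_x·(x−15).
Substituting into the budget: x* = 15 + 5/11·(I − 15·p_x − 3·p_y)/p_x, and y* = 3 + 6/11·(…)/p_y.
Discretionary income = 306 − 15·1 − 3·4 = 279; y* = 3 + 6/11·279/4 = 41.0455.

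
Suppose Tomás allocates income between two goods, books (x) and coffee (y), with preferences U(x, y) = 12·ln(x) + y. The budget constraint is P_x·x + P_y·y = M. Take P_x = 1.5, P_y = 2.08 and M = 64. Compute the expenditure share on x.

share on x = 0.39

Set MRS = P_x/P_y: (12/x)/1 = P_x/P_y.
So x*(P_x,P_y) = 12·P_y/P_x, independent of income; and y* = (M − 12·P_y)/P_y.
At the given prices: x* = 12·2.08/1.5 = 16.64, and y* = 18.7692.
Expenditure on x: 1.5·16.64 = 24.96; share = 0.39.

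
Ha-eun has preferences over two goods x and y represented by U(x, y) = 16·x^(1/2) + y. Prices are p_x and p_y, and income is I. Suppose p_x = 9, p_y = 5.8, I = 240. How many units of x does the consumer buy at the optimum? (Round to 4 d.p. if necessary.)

x* = 26.5798

Utility is quasi-linear in y; the FOC for x is 8/√x = p_x/p_y.
Solve: √x = 8·p_y/p_x, so x*(p_x,p_y) = (8·p_y/p_x)², and y* = (I − p_x·x*)/p_y.
Plugging in: x* = (8·5.8/9)² = 26.5798.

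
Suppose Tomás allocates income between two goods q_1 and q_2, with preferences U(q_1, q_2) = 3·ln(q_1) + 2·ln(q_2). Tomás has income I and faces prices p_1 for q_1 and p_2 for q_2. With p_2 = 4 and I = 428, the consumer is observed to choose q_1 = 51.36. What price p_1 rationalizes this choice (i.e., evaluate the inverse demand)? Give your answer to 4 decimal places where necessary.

p_1 = 5

The MRS is (3/2)·q_2/q_1. Set MRS = p_1/p_2.
So 3·p_2·q_2 = 2·p_1·q_1; combined with the budget, a share 0.6 of income goes to q_1.
Demand: q_1*(p_1,p_2,I) = 0.6·I/p_1 and q_2* = 0.4·I/p_2.
Set q_1* = 51.36 in the demand function and solve for p_1: p_1 = 5.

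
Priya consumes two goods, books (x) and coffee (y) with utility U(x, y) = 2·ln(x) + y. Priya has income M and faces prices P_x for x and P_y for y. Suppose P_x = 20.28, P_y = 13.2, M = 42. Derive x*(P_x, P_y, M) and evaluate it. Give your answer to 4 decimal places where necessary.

x* = 1.3018

MU_x = 2/x, MU_y = 1. Tangency: 2/x = P_x/P_y.
So x*(P_x,P_y) = 2·P_y/P_x, independent of income; and y* = (M − 2·P_y)/P_y.
At the given prices: x* = 2·13.2/20.28 = 1.3018.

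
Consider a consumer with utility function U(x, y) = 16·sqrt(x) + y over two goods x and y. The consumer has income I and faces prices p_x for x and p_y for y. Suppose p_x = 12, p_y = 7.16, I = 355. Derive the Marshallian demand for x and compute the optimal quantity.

Utility is quasi-linear in y; the FOC for x is 8/√x = p_x/p_y.
Solve: √x = 8·p_y/p_x, so x*(p_x,p_y) = (8·p_y/p_x)², and y* = (I − p_x·x*)/p_y.
Plugging in: x* = (8·7.16/12)² = 22.7847.

x* = 22.7847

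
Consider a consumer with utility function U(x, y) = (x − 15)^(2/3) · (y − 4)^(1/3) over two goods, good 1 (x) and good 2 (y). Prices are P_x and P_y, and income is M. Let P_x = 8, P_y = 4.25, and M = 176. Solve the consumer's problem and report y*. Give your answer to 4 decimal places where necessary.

MRS = 2·(y−4)/(x−15). Tangency with P_x/P_y gives y−4 = (1/2)·(P_x/P_y)·(x−15).
After buying the subsistence bundle (15, 4), a share 2/3 of the remaining income goes to x: x* = 15 + 2/3·(M − 15P_x − 4P_y)/P_x.
Discretionary income = 176 − 15·8 − 4·4.25 = 39; y* = 4 + 1/3·39/4.25 = 7.0588.

y* = 7.0588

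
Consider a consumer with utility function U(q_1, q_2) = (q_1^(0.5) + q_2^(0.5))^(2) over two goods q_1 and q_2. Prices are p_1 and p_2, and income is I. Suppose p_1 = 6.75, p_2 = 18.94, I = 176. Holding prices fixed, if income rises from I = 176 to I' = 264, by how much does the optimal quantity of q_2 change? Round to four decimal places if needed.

Δq_2* = 1.2208

Substitute q_2 = (q_2/q_1)·q_1 into the budget: q_1* = I/(p_1 + p_2·(q_2/q_1)).
Numerically q_2/q_1 = 0.127013, so q_1* = 176/(6.75 + 18.94·0.127013) = 19.2232 and q_2* = 0.127013·19.2232 = 2.4416.
At I' = 264: q_2* = 3.6624. Change: 3.6624 − 2.4416 = 1.2208.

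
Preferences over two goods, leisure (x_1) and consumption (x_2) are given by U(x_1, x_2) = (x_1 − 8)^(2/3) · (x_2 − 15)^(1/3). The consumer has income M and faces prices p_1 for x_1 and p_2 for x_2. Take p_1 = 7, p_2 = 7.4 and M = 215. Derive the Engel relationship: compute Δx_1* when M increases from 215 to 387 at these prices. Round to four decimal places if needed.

MRS = 2·(x_2−15)/(x_1−8). Tangency with p_1/p_2 gives x_2−15 = (1/2)·(p_1/p_2)·(x_1−8).
Substituting into the budget: x_1* = 8 + 2/3·(M − 8·p_1 − 15·p_2)/p_1, and x_2* = 15 + 1/3·(…)/p_2.
Discretionary income = 215 − 8·7 − 15·7.4 = 48; x_1* = 8 + 2/3·48/7 = 12.5714.
At M' = 387: x_1* = 28.9524. Change: 28.9524 − 12.5714 = 16.381.

Δx_1* = 16.381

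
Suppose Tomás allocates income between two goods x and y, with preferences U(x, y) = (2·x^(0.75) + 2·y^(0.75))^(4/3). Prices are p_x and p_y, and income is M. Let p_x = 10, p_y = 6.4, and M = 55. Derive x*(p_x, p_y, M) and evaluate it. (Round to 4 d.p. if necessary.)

MU_x ∝ 2·x^(-0.25), MU_y ∝ 2·y^(-0.25), so MRS = (y/x)^(0.25) = p_x/p_y.
Solve for the ratio: y/x = [p_x/p_y]^(4).
Substitute y = (y/x)·x into the budget: x* = M/(p_x + p_y·(y/x)).
Numerically y/x = 5.960464, so x* = 55/(10 + 6.4·5.960464) = 1.1423.

x* = 1.1423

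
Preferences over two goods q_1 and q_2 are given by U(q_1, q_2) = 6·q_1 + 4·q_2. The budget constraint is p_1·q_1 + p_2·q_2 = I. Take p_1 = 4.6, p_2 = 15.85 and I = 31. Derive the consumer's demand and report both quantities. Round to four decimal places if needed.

q_1* = 6.7391, q_2* = 0

Linear utility — the consumer picks whichever good has higher MU/price: 6/4.6 = 1.3043 vs 4/15.85 = 0.2524.
q_1 gives more utility per dollar, so spend all income on q_1: q_1* = I/p_1, q_2* = 0.
Numerically: q_1* = 6.7391, q_2* = 0.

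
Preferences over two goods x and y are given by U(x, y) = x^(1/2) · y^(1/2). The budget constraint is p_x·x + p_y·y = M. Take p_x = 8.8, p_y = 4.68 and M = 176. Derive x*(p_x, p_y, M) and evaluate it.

x* = 10

Tangency: MRS = y/x = p_x/p_y.
Rearranging, p_y·y = p_x·x. Substituting into the budget gives p_x·x·(1 + 1) = M.
Demand: x*(p_x,p_y,M) = 0.5·M/p_x and y* = 0.5·M/p_y.
At p_x=8.8, p_y=4.68, M=176: x* = 0.5·176/8.8 = 10.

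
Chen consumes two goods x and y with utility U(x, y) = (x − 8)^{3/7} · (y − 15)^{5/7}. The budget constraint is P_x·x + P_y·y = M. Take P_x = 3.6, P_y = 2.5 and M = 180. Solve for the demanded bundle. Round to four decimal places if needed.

This is Cobb-Douglas in (x−8, y−15): tangency gives 3/7·P_y·(y−15) = 5/7·P_x·(x−8).
Substituting into the budget: x* = 8 + 0.375·(M − 8·P_x − 15·P_y)/P_x, and y* = 15 + 0.625·(…)/P_y.
Discretionary income = 180 − 8·3.6 − 15·2.5 = 113.7; x* = 8 + 0.375·113.7/3.6 = 19.8438; y* = 15 + 0.625·113.7/2.5 = 43.425.

x* = 19.8438, y* = 43.425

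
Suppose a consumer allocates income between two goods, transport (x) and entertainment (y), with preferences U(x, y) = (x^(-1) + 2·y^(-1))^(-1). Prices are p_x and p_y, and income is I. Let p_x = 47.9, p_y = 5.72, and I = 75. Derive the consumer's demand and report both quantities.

With the ratio pinned down, the budget gives x* = I/(p_x + p_y·(y/x)) and y* = (y/x)·x*.
Numerically y/x = 4.092463, so x* = 75/(47.9 + 5.72·4.092463) = 1.0518 and y* = 4.092463·1.0518 = 4.3043.

x* = 1.0518, y* = 4.3043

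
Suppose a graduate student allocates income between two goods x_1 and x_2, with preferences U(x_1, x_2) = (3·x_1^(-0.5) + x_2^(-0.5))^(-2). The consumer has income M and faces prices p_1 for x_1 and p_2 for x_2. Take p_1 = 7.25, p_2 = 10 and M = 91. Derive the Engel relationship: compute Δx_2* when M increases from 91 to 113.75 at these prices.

Δx_2* = 0.7931

Numerically x_2/x_1 = 0.387982, so x_1* = 91/(7.25 + 10·0.387982) = 8.1762 and x_2* = 0.387982·8.1762 = 3.1722.
At M' = 113.75: x_2* = 3.9653. Change: 3.9653 − 3.1722 = 0.7931.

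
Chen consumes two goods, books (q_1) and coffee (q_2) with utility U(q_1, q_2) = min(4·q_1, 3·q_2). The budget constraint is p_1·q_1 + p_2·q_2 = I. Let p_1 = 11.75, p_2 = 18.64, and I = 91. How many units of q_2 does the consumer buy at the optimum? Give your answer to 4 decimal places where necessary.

q_2* = 3.3148

Here 3·11.75 + 4·18.64 = 109.81, giving q_2* = 3.3148.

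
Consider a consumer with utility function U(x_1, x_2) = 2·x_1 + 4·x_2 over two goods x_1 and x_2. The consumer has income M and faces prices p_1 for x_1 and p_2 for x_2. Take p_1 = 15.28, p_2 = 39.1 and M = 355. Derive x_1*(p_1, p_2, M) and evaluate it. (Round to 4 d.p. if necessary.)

Linear utility — the consumer picks whichever good has higher MU/price: 2/15.28 = 0.1309 vs 4/39.1 = 0.1023.
x_1 gives more utility per dollar, so spend all income on x_1: x_1* = M/p_1, x_2* = 0.
Numerically: x_1* = 23.233, x_2* = 0.

x_1* = 23.233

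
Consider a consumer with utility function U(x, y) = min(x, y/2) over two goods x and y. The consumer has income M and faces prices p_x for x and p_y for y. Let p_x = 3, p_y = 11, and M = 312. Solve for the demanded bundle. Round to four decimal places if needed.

Leontief preferences: the optimum is at the kink where x/1 = y/2, i.e. y = 2·x.
Budget: p_x·x + p_y·2·x = M, so (p_x + 2·p_y)·x = M.
Demand: x*(p_x,p_y,M) = M/(p_x + 2·p_y), y* = 2·M/(p_x + 2·p_y).
Here 3 + 2·11 = 25, giving x* = 12.48 and y* = 24.96.

x* = 12.48, y* = 24.96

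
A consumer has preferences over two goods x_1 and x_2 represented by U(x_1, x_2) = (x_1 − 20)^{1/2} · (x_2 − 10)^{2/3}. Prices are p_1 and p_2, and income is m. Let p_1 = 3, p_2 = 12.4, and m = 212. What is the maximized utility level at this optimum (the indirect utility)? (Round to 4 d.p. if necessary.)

Let x_1' = x_1−20, x_2' = x_2−10. MRS = (3/4)·x_2'/x_1' = p_1/p_2.
After buying the subsistence bundle (20, 10), a share 3/7 of the remaining income goes to x_1: x_1* = 20 + 3/7·(m − 20p_1 − 10p_2)/p_1.
Discretionary income = 212 − 20·3 − 10·12.4 = 28; x_1* = 20 + 3/7·28/3 = 24; x_2* = 10 + 4/7·28/12.4 = 11.2903.
Utility at the optimum: U(24, 11.2903) = 2.3704.

V = 2.3704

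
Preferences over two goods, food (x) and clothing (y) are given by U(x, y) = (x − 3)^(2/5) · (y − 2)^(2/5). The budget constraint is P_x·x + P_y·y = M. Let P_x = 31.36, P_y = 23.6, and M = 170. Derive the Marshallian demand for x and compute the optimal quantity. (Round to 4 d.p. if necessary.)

x* = 3.4579

Substituting into the budget: x* = 3 + 0.5·(M − 3·P_x − 2·P_y)/P_x, and y* = 2 + 0.5·(…)/P_y.
Discretionary income = 170 − 3·31.36 − 2·23.6 = 28.72; x* = 3 + 0.5·28.72/31.36 = 3.4579.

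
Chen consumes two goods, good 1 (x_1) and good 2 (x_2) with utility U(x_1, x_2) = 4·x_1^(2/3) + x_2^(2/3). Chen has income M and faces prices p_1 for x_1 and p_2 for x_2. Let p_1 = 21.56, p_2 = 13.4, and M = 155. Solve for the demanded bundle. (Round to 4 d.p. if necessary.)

x_1* = 6.9097, x_2* = 0.4497

MRS = MU_x_1/MU_x_2 = 4·(x_2/x_1)^(1/3). Set equal to p_1/p_2.
Hence x_2/x_1 = ((1/4)·p_1/p_2)^(1/(1/3)), i.e. raised to the 3 power.
Substitute x_2 = (x_2/x_1)·x_1 into the budget: x_1* = M/(p_1 + p_2·(x_2/x_1)).
Numerically x_2/x_1 = 0.065081, so x_1* = 155/(21.56 + 13.4·0.065081) = 6.9097 and x_2* = 0.065081·6.9097 = 0.4497.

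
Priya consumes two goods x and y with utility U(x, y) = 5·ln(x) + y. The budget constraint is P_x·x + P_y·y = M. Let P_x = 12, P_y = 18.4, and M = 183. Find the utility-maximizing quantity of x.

Set MRS = P_x/P_y: (5/x)/1 = P_x/P_y.
So x*(P_x,P_y) = 5·P_y/P_x, independent of income; and y* = (M − 5·P_y)/P_y.
At the given prices: x* = 5·18.4/12 = 7.6667.

x* = 7.6667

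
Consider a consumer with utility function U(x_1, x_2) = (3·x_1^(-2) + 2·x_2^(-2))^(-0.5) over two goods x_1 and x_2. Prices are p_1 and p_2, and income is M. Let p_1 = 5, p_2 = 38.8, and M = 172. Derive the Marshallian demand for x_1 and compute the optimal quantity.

MU_x_1 ∝ 3·x_1^(-3), MU_x_2 ∝ 2·x_2^(-3), so MRS = (3/2)·(x_2/x_1)^(3) = p_1/p_2.
Hence x_2/x_1 = ((2/3)·p_1/p_2)^(1/(3)), i.e. raised to the 1/3 power.
With the ratio pinned down, the budget gives x_1* = M/(p_1 + p_2·(x_2/x_1)) and x_2* = (x_2/x_1)·x_1*.
Numerically x_2/x_1 = 0.441248, so x_1* = 172/(5 + 38.8·0.441248) = 7.7756.

x_1* = 7.7756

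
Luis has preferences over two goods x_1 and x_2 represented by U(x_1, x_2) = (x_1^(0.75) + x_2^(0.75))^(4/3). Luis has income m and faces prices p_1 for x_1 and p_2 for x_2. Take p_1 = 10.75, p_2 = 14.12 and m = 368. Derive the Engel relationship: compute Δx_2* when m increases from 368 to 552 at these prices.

MRS = MU_x_1/MU_x_2 = (x_2/x_1)^(0.25). Set equal to p_1/p_2.
Solve for the ratio: x_2/x_1 = [p_1/p_2]^(4).
With the ratio pinned down, the budget gives x_1* = m/(p_1 + p_2·(x_2/x_1)) and x_2* = (x_2/x_1)·x_1*.
Numerically x_2/x_1 = 0.335966, so x_1* = 368/(10.75 + 14.12·0.335966) = 23.7514 and x_2* = 0.335966·23.7514 = 7.9797.
At m' = 552: x_2* = 11.9695. Change: 11.9695 − 7.9797 = 3.9898.

Δx_2* = 3.9898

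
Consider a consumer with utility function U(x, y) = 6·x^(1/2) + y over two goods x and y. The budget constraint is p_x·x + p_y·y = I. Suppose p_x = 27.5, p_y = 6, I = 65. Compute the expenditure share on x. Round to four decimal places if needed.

Set MRS = p_x/p_y: 3·x^(−1/2) = p_x/p_y.
Thus x* = (3·p_y/p_x)² — independent of I — with the rest of income spent on y.
Plugging in: x* = (3·6/27.5)² = 0.4284, y* = 8.8697.
Expenditure on x: 27.5·0.4284 = 11.7818; share = 0.1813.

share on x = 0.1813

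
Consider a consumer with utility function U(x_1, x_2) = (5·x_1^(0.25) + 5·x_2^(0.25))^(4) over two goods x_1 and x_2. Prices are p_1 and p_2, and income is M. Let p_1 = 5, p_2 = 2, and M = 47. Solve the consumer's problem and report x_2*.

x_2* = 13.5306

With the ratio pinned down, the budget gives x_1* = M/(p_1 + p_2·(x_2/x_1)) and x_2* = (x_2/x_1)·x_1*.
Numerically x_2/x_1 = 3.393022, so x_1* = 47/(5 + 2·3.393022) = 3.9878 and x_2* = 3.393022·3.9878 = 13.5306.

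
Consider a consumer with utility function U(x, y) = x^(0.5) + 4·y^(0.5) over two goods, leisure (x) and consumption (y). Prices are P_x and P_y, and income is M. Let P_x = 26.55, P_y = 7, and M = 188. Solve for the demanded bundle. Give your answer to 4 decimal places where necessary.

x* = 0.1148, y* = 26.4218

MU_x ∝ x^(-0.5), MU_y ∝ 4·y^(-0.5), so MRS = (1/4)·(y/x)^(0.5) = P_x/P_y.
Hence y/x = (4·P_x/P_y)^(1/(0.5)), i.e. raised to the 2 power.
Substitute y = (y/x)·x into the budget: x* = M/(P_x + P_y·(y/x)).
Numerically y/x = 230.172245, so x* = 188/(26.55 + 7·230.172245) = 0.1148 and y* = 230.172245·0.1148 = 26.4218.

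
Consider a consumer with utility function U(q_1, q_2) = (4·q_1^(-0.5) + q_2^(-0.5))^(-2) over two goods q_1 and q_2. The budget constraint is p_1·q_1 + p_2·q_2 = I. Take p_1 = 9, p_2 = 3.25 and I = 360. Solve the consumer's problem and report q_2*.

Numerically q_2/q_1 = 0.782587, so q_1* = 360/(9 + 3.25·0.782587) = 31.1866 and q_2* = 0.782587·31.1866 = 24.4063.

q_2* = 24.4063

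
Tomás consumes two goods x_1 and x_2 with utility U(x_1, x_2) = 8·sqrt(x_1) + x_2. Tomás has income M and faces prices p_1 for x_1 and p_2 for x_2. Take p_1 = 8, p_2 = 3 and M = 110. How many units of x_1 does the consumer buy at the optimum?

x_1* = 2.25

Plugging in: x_1* = (4·3/8)² = 2.25.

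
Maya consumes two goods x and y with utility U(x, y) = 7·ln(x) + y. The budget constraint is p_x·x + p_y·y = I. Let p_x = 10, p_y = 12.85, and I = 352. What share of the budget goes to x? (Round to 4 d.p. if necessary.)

share on x = 0.2555

Set MRS = p_x/p_y: (7/x)/1 = p_x/p_y.
So x*(p_x,p_y) = 7·p_y/p_x, independent of income; and y* = (I − 7·p_y)/p_y.
At the given prices: x* = 7·12.85/10 = 8.995, and y* = 20.393.
Expenditure on x: 10·8.995 = 89.95; share = 0.2555.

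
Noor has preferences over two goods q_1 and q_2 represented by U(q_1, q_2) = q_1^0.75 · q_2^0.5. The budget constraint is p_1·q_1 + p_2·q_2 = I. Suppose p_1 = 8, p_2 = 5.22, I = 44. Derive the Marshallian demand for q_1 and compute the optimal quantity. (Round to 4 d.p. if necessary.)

q_1* = 3.3

The MRS is (3/2)·q_2/q_1. Set MRS = p_1/p_2.
So 0.75·p_2·q_2 = 0.5·p_1·q_1; combined with the budget, a share 0.6 of income goes to q_1.
Demand: q_1*(p_1,p_2,I) = 0.6·I/p_1 and q_2* = 0.4·I/p_2.
At p_1=8, p_2=5.22, I=44: q_1* = 0.6·44/8 = 3.3.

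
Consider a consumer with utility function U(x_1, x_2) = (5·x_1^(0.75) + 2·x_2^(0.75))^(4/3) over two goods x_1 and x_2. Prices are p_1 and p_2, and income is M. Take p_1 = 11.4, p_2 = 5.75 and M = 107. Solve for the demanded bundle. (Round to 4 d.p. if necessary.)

x_1* = 7.8249, x_2* = 3.095

MRS = MU_x_1/MU_x_2 = (5/2)·(x_2/x_1)^(0.25). Set equal to p_1/p_2.
Hence x_2/x_1 = ((2/5)·p_1/p_2)^(1/(0.25)), i.e. raised to the 4 power.
Substitute x_2 = (x_2/x_1)·x_1 into the budget: x_1* = M/(p_1 + p_2·(x_2/x_1)).
Numerically x_2/x_1 = 0.395538, so x_1* = 107/(11.4 + 5.75·0.395538) = 7.8249 and x_2* = 0.395538·7.8249 = 3.095.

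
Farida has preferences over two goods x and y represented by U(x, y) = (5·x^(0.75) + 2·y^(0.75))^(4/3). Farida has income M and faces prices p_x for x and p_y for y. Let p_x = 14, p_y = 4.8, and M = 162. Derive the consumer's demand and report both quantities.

x* = 7.0765, y* = 13.1101

MRS = MU_x/MU_y = (5/2)·(y/x)^(0.25). Set equal to p_x/p_y.
Hence y/x = ((2/5)·p_x/p_y)^(1/(0.25)), i.e. raised to the 4 power.
Substitute y = (y/x)·x into the budget: x* = M/(p_x + p_y·(y/x)).
Numerically y/x = 1.852623, so x* = 162/(14 + 4.8·1.852623) = 7.0765 and y* = 1.852623·7.0765 = 13.1101.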